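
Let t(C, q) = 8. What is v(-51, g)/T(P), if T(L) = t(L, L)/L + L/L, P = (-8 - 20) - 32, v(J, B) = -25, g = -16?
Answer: -375/13 ≈ -28.846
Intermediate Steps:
P = -60 (P = -28 - 32 = -60)
T(L) = 1 + 8/L (T(L) = 8/L + L/L = 8/L + 1 = 1 + 8/L)
v(-51, g)/T(P) = -25*(-60/(8 - 60)) = -25/((-1/60*(-52))) = -25/13/15 = -25*15/13 = -375/13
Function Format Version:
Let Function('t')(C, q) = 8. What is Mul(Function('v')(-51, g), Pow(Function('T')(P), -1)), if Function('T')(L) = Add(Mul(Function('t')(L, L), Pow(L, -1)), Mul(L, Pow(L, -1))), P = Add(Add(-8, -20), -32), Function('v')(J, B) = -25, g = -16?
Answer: Rational(-375, 13) ≈ -28.846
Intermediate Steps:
P = -60 (P = Add(-28, -32) = -60)
Function('T')(L) = Add(1, Mul(8, Pow(L, -1))) (Function('T')(L) = Add(Mul(8, Pow(L, -1)), Mul(L, Pow(L, -1))) = Add(Mul(8, Pow(L, -1)), 1) = Add(1, Mul(8, Pow(L, -1))))
Mul(Function('v')(-51, g), Pow(Function('T')(P), -1)) = Mul(-25, Pow(Mul(Pow(-60, -1), Add(8, -60)), -1)) = Mul(-25, Pow(Mul(Rational(-1, 60), -52), -1)) = Mul(-25, Pow(Rational(13, 15), -1)) = Mul(-25, Rational(15, 13)) = Rational(-375, 13)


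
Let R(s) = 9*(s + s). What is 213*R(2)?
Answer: 7668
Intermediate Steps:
R(s) = 18*s (R(s) = 9*(2*s) = 18*s)
213*R(2) = 213*(18*2) = 213*36 = 7668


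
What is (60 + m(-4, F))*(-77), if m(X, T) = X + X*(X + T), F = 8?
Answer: -3080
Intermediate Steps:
m(X, T) = X + X*(T + X)
(60 + m(-4, F))*(-77) = (60 - 4*(1 + 8 - 4))*(-77) = (60 - 4*5)*(-77) = (60 - 20)*(-77) = 40*(-77) = -3080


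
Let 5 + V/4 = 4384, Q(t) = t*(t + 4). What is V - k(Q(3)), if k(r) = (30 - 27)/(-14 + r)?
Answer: 122609/7 ≈ 17516.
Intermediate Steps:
Q(t) = t*(4 + t)
V = 17516 (V = -20 + 4*4384 = -20 + 17536 = 17516)
k(r) = 3/(-14 + r)
V - k(Q(3)) = 17516 - 3/(-14 + 3*(4 + 3)) = 17516 - 3/(-14 + 3*7) = 17516 - 3/(-14 + 21) = 17516 - 3/7 = 122609/7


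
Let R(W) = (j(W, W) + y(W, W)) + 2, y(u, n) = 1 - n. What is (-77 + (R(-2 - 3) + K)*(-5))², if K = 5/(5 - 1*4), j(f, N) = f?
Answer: 13689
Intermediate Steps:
K = 5 (K = 5/(5 - 4) = 5/1 = 5*1 = 5)
R(W) = 3 (R(W) = (W + (1 - W)) + 2 = 1 + 2 = 3)
(-77 + (R(-2 - 3) + K)*(-5))² = (-77 + (3 + 5)*(-5))² = (-77 + 8*(-5))² = (-77 - 40)² = (-117)² = 13689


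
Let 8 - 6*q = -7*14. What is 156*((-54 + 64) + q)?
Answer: 4316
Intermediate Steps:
q = 53/3 (q = 4/3 - (-7)*14/6 = 4/3 - ⅙*(-98) = 4/3 + 49/3 = 53/3 ≈ 17.667)
156*((-54 + 64) + q) = 156*((-54 + 64) + 53/3) = 156*(10 + 53/3) = 156*(83/3) = 4316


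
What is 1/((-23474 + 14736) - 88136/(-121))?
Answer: -121/969162 ≈ -0.00012485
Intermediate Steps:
1/((-23474 + 14736) - 88136/(-121)) = 1/(-8738 - 88136*(-1/121)) = 1/(-8738 + 88136/121) = 1/(-969162/121) = -121/969162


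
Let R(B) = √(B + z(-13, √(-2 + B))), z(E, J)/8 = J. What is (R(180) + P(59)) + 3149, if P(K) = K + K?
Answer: 3267 + 2*√(45 + 2*√178) ≈ 3283.9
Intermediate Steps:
z(E, J) = 8*J
P(K) = 2*K
R(B) = √(B + 8*√(-2 + B))
(R(180) + P(59)) + 3149 = (√(180 + 8*√(-2 + 180)) + 2*59) + 3149 = (√(180 + 8*√178) + 118) + 3149 = (118 + √(180 + 8*√178)) + 3149 = 3267 + √(180 + 8*√178)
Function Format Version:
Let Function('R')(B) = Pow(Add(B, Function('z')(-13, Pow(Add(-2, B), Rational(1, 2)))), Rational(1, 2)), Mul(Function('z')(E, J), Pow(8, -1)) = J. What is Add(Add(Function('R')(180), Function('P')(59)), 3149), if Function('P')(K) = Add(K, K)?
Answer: Add(3267, Mul(2, Pow(Add(45, Mul(2, Pow(178, Rational(1, 2)))), Rational(1, 2)))) ≈ 3283.9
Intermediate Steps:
Function('z')(E, J) = Mul(8, J)
Function('P')(K) = Mul(2, K)
Function('R')(B) = Pow(Add(B, Mul(8, Pow(Add(-2, B), Rational(1, 2)))), Rational(1, 2))
Add(Add(Function('R')(180), Function('P')(59)), 3149) = Add(Add(Pow(Add(180, Mul(8, Pow(Add(-2, 180), Rational(1, 2)))), Rational(1, 2)), Mul(2, 59)), 3149) = Add(Add(Pow(Add(180, Mul(8, Pow(178, Rational(1, 2)))), Rational(1, 2)), 118), 3149) = Add(Add(118, Pow(Add(180, Mul(8, Pow(178, Rational(1, 2)))), Rational(1, 2))), 3149) = Add(3267, Pow(Add(180, Mul(8, Pow(178, Rational(1, 2)))), Rational(1, 2)))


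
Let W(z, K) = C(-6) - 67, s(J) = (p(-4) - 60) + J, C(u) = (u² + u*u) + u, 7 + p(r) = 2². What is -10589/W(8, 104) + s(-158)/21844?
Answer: 231305895/21844 ≈ 10589.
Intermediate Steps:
p(r) = -3 (p(r) = -7 + 2² = -7 + 4 = -3)
C(u) = u + 2*u² (C(u) = (u² + u²) + u = 2*u² + u = u + 2*u²)
s(J) = -63 + J (s(J) = (-3 - 60) + J = -63 + J)
W(z, K) = -1 (W(z, K) = -6*(1 + 2*(-6)) - 67 = -6*(1 - 12) - 67 = -6*(-11) - 67 = 66 - 67 = -1)
-10589/W(8, 104) + s(-158)/21844 = -10589/(-1) + (-63 - 158)/21844 = -10589*(-1) - 221*1/21844 = 10589 - 221/21844 = 231305895/21844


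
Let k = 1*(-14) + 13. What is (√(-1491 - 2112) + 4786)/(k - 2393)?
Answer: -2393/1197 - I*√3603/2394 ≈ -1.9992 - 0.025073*I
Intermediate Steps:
k = -1 (k = -14 + 13 = -1)
(√(-1491 - 2112) + 4786)/(k - 2393) = (√(-1491 - 2112) + 4786)/(-1 - 2393) = (√(-3603) + 4786)/(-2394) = (I*√3603 + 4786)*(-1/2394) = (4786 + I*√3603)*(-1/2394) = -2393/1197 - I*√3603/2394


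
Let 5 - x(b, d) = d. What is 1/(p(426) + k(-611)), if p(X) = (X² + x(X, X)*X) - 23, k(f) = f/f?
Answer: 1/2108 ≈ 0.00047438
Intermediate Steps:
k(f) = 1
x(b, d) = 5 - d
p(X) = -23 + X² + X*(5 - X) (p(X) = (X² + (5 - X)*X) - 23 = (X² + X*(5 - X)) - 23 = -23 + X² + X*(5 - X))
1/(p(426) + k(-611)) = 1/((-23 + 5*426) + 1) = 1/((-23 + 2130) + 1) = 1/(2107 + 1) = 1/2108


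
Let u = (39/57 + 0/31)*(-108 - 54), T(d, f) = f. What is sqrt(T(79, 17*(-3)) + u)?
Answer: 5*I*sqrt(2337)/19 ≈ 12.722*I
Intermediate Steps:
u = -2106/19 (u = (39*(1/57) + 0*(1/31))*(-162) = (13/19 + 0)*(-162) = (13/19)*(-162) = -2106/19 ≈ -110.84)
sqrt(T(79, 17*(-3)) + u) = sqrt(17*(-3) - 2106/19) = sqrt(-51 - 2106/19) = sqrt(-3075/19) = 5*I*sqrt(2337)/19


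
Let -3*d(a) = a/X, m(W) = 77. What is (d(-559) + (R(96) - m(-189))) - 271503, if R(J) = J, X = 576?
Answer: -469123793/1728 ≈ -2.7148e+5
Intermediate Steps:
d(a) = -a/1728 (d(a) = -a/(3*576) = -a/1728)
(d(-559) + (R(96) - m(-189))) - 271503 = (-1/1728*(-559) + (96 - 1*77)) - 271503 = (559/1728 + (96 - 77)) - 271503 = (559/1728 + 19) - 271503 = 33391/1728 - 271503 = -469123793/1728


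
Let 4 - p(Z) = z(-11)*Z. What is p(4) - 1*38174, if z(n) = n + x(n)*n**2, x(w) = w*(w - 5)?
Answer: -123310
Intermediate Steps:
x(w) = w*(-5 + w)
z(n) = n + n**3*(-5 + n) (z(n) = n + (n*(-5 + n))*n**2 = n + n**3*(-5 + n))
p(Z) = 4 - 21285*Z (p(Z) = 4 - (-11*(1 + (-11)**2*(-5 - 11)))*Z = 4 - (-11*(1 + 121*(-16)))*Z = 4 - (-11*(1 - 1936))*Z = 4 - (-11*(-1935))*Z = 4 - 21285*Z)
p(4) - 1*38174 = (4 - 21285*4) - 1*38174 = (4 - 85140) - 38174 = -85136 - 38174 = -123310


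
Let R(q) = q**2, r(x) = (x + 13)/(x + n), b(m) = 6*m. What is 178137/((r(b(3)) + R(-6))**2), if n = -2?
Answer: 45603072/368449 ≈ 123.77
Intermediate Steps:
r(x) = (13 + x)/(-2 + x) (r(x) = (x + 13)/(x - 2) = (13 + x)/(-2 + x))
178137/((r(b(3)) + R(-6))**2) = 178137/(((13 + 6*3)/(-2 + 6*3) + (-6)**2)**2) = 178137/(((13 + 18)/(-2 + 18) + 36)**2) = 178137/((31/16 + 36)**2) = 178137/((607/16)**2) = 178137/(368449/256) = 178137*(256/368449) = 45603072/368449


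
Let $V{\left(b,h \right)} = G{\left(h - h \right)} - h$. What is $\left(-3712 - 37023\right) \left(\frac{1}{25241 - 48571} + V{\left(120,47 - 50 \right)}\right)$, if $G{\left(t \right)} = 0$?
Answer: $- \frac{570200383}{4666} \approx -1.222 \cdot 10^{5}$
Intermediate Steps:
$V{\left(b,h \right)} = - h$ ($V{\left(b,h \right)} = 0 - h = - h$)
$\left(-3712 - 37023\right) \left(\frac{1}{25241 - 48571} + V{\left(120,47 - 50 \right)}\right) = \left(-3712 - 37023\right) \left(\frac{1}{25241 - 48571} - \left(47 - 50\right)\right) = - 40735 \left(\frac{1}{-23330} - -3\right) = - 40735 \left(- \frac{1}{23330} + 3\right) = \left(-40735\right) \frac{69989}{23330} = - \frac{570200383}{4666}$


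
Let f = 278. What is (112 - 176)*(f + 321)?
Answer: -38336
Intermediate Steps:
(112 - 176)*(f + 321) = (112 - 176)*(278 + 321) = -64*599 = -38336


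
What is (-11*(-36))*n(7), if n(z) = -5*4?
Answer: -7920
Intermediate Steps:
n(z) = -20
(-11*(-36))*n(7) = -11*(-36)*(-20) = 396*(-20) = -7920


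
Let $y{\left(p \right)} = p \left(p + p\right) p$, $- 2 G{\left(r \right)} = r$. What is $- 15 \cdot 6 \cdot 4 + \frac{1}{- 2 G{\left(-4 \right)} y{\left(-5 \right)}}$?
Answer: $- \frac{359999}{1000} \approx -360.0$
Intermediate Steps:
$G{\left(r \right)} = - \frac{r}{2}$
$y{\left(p \right)} = 2 p^{3}$ ($y{\left(p \right)} = p 2 p p = 2 p^{2} p = 2 p^{3}$)
$- 15 \cdot 6 \cdot 4 + \frac{1}{- 2 G{\left(-4 \right)} y{\left(-5 \right)}} = - 15 \cdot 6 \cdot 4 + \frac{1}{- 2 \left(\left(- \frac{1}{2}\right) \left(-4\right)\right) 2 \left(-5\right)^{3}} = \left(-15\right) 24 + \frac{1}{\left(-2\right) 2 \cdot 2 \left(-125\right)} = -360 + \frac{1}{\left(-4\right) \left(-250\right)} = -360 + \frac{1}{1000} = - \frac{359999}{1000}$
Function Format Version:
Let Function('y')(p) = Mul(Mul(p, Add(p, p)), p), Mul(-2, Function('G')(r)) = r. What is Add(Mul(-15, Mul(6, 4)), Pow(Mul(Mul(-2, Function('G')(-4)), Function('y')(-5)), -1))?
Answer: Rational(-359999, 1000) ≈ -360.00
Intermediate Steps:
Function('G')(r) = Mul(Rational(-1, 2), r)
Function('y')(p) = Mul(2, Pow(p, 3)) (Function('y')(p) = Mul(Mul(p, Mul(2, p)), p) = Mul(Mul(2, Pow(p, 2)), p) = Mul(2, Pow(p, 3)))
Add(Mul(-15, Mul(6, 4)), Pow(Mul(Mul(-2, Function('G')(-4)), Function('y')(-5)), -1)) = Add(Mul(-15, Mul(6, 4)), Pow(Mul(Mul(-2, Mul(Rational(-1, 2), -4)), Mul(2, Pow(-5, 3))), -1)) = Add(Mul(-15, 24), Pow(Mul(Mul(-2, 2), Mul(2, -125)), -1)) = Add(-360, Pow(Mul(-4, -250), -1)) = Add(-360, Pow(1000, -1)) = Add(-360, Rational(1, 1000)) = Rational(-359999, 1000)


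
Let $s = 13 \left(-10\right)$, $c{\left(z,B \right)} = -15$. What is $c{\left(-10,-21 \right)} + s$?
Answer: $-145$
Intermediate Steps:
$s = -130$
$c{\left(-10,-21 \right)} + s = -15 - 130 = -145$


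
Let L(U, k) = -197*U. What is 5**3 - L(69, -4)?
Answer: 13718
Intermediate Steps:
5**3 - L(69, -4) = 5**3 - (-197)*69 = 125 - 1*(-13593) = 125 + 13593 = 13718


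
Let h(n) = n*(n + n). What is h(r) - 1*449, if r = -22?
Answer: 519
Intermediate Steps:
h(n) = 2*n² (h(n) = n*(2*n) = 2*n²)
h(r) - 1*449 = 2*(-22)² - 1*449 = 2*484 - 449 = 968 - 449 = 519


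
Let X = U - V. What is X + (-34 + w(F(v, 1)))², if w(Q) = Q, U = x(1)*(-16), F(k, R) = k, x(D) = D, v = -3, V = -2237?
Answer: 3590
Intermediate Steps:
U = -16 (U = 1*(-16) = -16)
X = 2221 (X = -16 - 1*(-2237) = -16 + 2237 = 2221)
X + (-34 + w(F(v, 1)))² = 2221 + (-34 - 3)² = 2221 + (-37)² = 2221 + 1369 = 3590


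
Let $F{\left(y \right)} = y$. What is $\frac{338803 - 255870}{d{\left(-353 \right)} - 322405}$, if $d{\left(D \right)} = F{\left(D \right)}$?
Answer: $- \frac{82933}{322758} \approx -0.25695$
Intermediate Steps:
$d{\left(D \right)} = D$
$\frac{338803 - 255870}{d{\left(-353 \right)} - 322405} = \frac{338803 - 255870}{-353 - 322405} = \frac{82933}{-322758} = 82933 \left(- \frac{1}{322758}\right) = - \frac{82933}{322758}$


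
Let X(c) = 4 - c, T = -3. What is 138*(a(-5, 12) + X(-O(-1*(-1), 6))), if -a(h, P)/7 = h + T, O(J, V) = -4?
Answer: 7728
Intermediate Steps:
a(h, P) = 21 - 7*h (a(h, P) = -7*(h - 3) = -7*(-3 + h) = 21 - 7*h)
138*(a(-5, 12) + X(-O(-1*(-1), 6))) = 138*((21 - 7*(-5)) + (4 - (-1)*(-4))) = 138*((21 + 35) + (4 - 1*4)) = 138*(56 + (4 - 4)) = 138*(56 + 0) = 138*56 = 7728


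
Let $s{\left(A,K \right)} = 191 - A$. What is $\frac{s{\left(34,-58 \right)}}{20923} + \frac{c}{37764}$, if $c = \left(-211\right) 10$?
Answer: $- \frac{19109291}{395068086} \approx -0.04837$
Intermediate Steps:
$c = -2110$
$\frac{s{\left(34,-58 \right)}}{20923} + \frac{c}{37764} = \frac{191 - 34}{20923} - \frac{2110}{37764} = \left(191 - 34\right) \frac{1}{20923} - \frac{1055}{18882} = 157 \cdot \frac{1}{20923} - \frac{1055}{18882} = \frac{157}{20923} - \frac{1055}{18882} = - \frac{19109291}{395068086}$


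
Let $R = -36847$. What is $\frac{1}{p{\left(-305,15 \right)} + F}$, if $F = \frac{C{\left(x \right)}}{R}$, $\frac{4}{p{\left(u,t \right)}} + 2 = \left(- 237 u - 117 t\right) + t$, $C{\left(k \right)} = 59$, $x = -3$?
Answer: $- \frac{2599297921}{4014649} \approx -647.45$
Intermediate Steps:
$p{\left(u,t \right)} = \frac{4}{-2 - 237 u - 116 t}$ ($p{\left(u,t \right)} = \frac{4}{-2 - \left(116 t + 237 u\right)} = \frac{4}{-2 - 237 u - 116 t}$)
$F = - \frac{59}{36847}$ ($F = \frac{59}{-36847} = 59 \left(- \frac{1}{36847}\right) = - \frac{59}{36847} \approx -0.0016012$)
$\frac{1}{p{\left(-305,15 \right)} + F} = \frac{1}{- \frac{4}{2 + 116 \cdot 15 + 237 \left(-305\right)} - \frac{59}{36847}} = \frac{1}{- \frac{4}{2 + 1740 - 72285} - \frac{59}{36847}} = \frac{1}{- \frac{4}{-70543} - \frac{59}{36847}} = \frac{1}{\left(-4\right) \left(- \frac{1}{70543}\right) - \frac{59}{36847}} = \frac{1}{\frac{4}{70543} - \frac{59}{36847}} = \frac{1}{- \frac{4014649}{2599297921}} = - \frac{2599297921}{4014649}$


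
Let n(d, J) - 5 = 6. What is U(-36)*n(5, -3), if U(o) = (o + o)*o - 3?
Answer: 28479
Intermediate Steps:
n(d, J) = 11 (n(d, J) = 5 + 6 = 11)
U(o) = -3 + 2*o² (U(o) = (2*o)*o - 3 = 2*o² - 3 = -3 + 2*o²)
U(-36)*n(5, -3) = (-3 + 2*(-36)²)*11 = (-3 + 2*1296)*11 = (-3 + 2592)*11 = 2589*11 = 28479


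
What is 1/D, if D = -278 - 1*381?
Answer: -1/659 ≈ -0.0015175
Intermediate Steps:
D = -659 (D = -278 - 381 = -659)
1/D = 1/(-659) = -1/659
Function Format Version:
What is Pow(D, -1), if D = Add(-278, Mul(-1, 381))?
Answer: Rational(-1, 659) ≈ -0.0015175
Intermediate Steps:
D = -659 (D = Add(-278, -381) = -659)
Pow(D, -1) = Pow(-659, -1) = Rational(-1, 659)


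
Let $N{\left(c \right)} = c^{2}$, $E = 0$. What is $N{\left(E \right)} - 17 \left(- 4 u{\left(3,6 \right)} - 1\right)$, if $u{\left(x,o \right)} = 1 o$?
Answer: $425$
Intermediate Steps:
$u{\left(x,o \right)} = o$
$N{\left(E \right)} - 17 \left(- 4 u{\left(3,6 \right)} - 1\right) = 0^{2} - 17 \left(\left(-4\right) 6 - 1\right) = 0 - 17 \left(-24 - 1\right) = 0 - -425 = 0 + 425 = 425$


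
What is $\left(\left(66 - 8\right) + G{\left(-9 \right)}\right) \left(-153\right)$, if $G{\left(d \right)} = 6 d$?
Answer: $-612$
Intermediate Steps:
$\left(\left(66 - 8\right) + G{\left(-9 \right)}\right) \left(-153\right) = \left(\left(66 - 8\right) + 6 \left(-9\right)\right) \left(-153\right) = \left(\left(66 - 8\right) - 54\right) \left(-153\right) = \left(58 - 54\right) \left(-153\right) = 4 \left(-153\right) = -612$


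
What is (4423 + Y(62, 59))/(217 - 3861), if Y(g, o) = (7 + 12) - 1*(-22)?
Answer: -1116/911 ≈ -1.2250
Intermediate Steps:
Y(g, o) = 41 (Y(g, o) = 19 + 22 = 41)
(4423 + Y(62, 59))/(217 - 3861) = (4423 + 41)/(217 - 3861) = 4464/(-3644) = 4464*(-1/3644) = -1116/911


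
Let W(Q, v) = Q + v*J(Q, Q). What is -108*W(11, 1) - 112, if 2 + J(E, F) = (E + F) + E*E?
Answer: -16528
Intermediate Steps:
J(E, F) = -2 + E + F + E² (J(E, F) = -2 + ((E + F) + E*E) = -2 + ((E + F) + E²) = -2 + (E + F + E²) = -2 + E + F + E²)
W(Q, v) = Q + v*(-2 + Q² + 2*Q) (W(Q, v) = Q + v*(-2 + Q + Q + Q²) = Q + v*(-2 + Q² + 2*Q))
-108*W(11, 1) - 112 = -108*(11 + 1*(-2 + 11² + 2*11)) - 112 = -108*(11 + 1*(-2 + 121 + 22)) - 112 = -108*(11 + 1*141) - 112 = -108*(11 + 141) - 112 = -108*152 - 112 = -16416 - 112 = -16528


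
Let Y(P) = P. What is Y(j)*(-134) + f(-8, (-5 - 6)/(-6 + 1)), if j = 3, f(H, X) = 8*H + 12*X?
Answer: -2198/5 ≈ -439.60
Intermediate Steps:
Y(j)*(-134) + f(-8, (-5 - 6)/(-6 + 1)) = 3*(-134) + (8*(-8) + 12*((-5 - 6)/(-6 + 1))) = -402 + (-64 + 12*(-11/(-5))) = -402 + (-64 + 12*(-11*(-1/5))) = -402 + (-64 + 12*(11/5)) = -402 + (-64 + 132/5) = -402 - 188/5 = -2198/5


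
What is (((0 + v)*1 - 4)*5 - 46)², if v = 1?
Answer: 3721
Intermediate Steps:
(((0 + v)*1 - 4)*5 - 46)² = (((0 + 1)*1 - 4)*5 - 46)² = ((1*1 - 4)*5 - 46)² = ((1 - 4)*5 - 46)² = (-3*5 - 46)² = (-15 - 46)² = (-61)² = 3721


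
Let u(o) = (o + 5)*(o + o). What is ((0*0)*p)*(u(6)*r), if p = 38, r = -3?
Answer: 0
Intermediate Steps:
u(o) = 2*o*(5 + o) (u(o) = (5 + o)*(2*o) = 2*o*(5 + o))
((0*0)*p)*(u(6)*r) = ((0*0)*38)*((2*6*(5 + 6))*(-3)) = (0*38)*((2*6*11)*(-3)) = 0*(132*(-3)) = 0*(-396) = 0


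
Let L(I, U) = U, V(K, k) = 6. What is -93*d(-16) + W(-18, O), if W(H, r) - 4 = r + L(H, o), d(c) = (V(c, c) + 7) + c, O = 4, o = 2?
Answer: 289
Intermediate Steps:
d(c) = 13 + c (d(c) = (6 + 7) + c = 13 + c)
W(H, r) = 6 + r (W(H, r) = 4 + (r + 2) = 4 + (2 + r) = 6 + r)
-93*d(-16) + W(-18, O) = -93*(13 - 16) + (6 + 4) = -93*(-3) + 10 = 279 + 10 = 289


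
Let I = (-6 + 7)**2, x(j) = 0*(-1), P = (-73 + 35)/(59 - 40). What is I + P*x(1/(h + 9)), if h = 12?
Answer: 1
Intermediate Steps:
P = -2 (P = -38/19 = -38*1/19 = -2)
x(j) = 0
I = 1 (I = 1**2 = 1)
I + P*x(1/(h + 9)) = 1 - 2*0 = 1 + 0 = 1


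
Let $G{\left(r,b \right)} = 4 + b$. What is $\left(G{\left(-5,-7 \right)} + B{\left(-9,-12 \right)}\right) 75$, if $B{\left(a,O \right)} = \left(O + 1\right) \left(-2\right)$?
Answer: $1425$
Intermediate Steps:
$B{\left(a,O \right)} = -2 - 2 O$ ($B{\left(a,O \right)} = \left(1 + O\right) \left(-2\right) = -2 - 2 O$)
$\left(G{\left(-5,-7 \right)} + B{\left(-9,-12 \right)}\right) 75 = \left(\left(4 - 7\right) - -22\right) 75 = \left(-3 + \left(-2 + 24\right)\right) 75 = \left(-3 + 22\right) 75 = 19 \cdot 75 = 1425$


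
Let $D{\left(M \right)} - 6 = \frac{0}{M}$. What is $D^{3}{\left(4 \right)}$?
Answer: $216$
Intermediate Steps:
$D{\left(M \right)} = 6$ ($D{\left(M \right)} = 6 + \frac{0}{M} = 6 + 0 = 6$)
$D^{3}{\left(4 \right)} = 6^{3} = 216$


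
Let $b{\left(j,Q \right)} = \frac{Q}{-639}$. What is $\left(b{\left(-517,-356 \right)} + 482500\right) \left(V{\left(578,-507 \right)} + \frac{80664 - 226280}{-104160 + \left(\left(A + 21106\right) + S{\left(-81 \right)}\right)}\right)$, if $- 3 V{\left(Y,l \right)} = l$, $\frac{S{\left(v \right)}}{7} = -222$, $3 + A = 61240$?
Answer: $\frac{140295415604960}{1659341} \approx 8.4549 \cdot 10^{7}$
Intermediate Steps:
$A = 61237$ ($A = -3 + 61240 = 61237$)
$S{\left(v \right)} = -1554$ ($S{\left(v \right)} = 7 \left(-222\right) = -1554$)
$b{\left(j,Q \right)} = - \frac{Q}{639}$ ($b{\left(j,Q \right)} = Q \left(- \frac{1}{639}\right) = - \frac{Q}{639}$)
$V{\left(Y,l \right)} = - \frac{l}{3}$
$\left(b{\left(-517,-356 \right)} + 482500\right) \left(V{\left(578,-507 \right)} + \frac{80664 - 226280}{-104160 + \left(\left(A + 21106\right) + S{\left(-81 \right)}\right)}\right) = \left(\left(- \frac{1}{639}\right) \left(-356\right) + 482500\right) \left(\left(- \frac{1}{3}\right) \left(-507\right) + \frac{80664 - 226280}{-104160 + \left(\left(61237 + 21106\right) - 1554\right)}\right) = \left(\frac{356}{639} + 482500\right) \left(169 - \frac{145616}{-104160 + \left(82343 - 1554\right)}\right) = \frac{308317856 \left(169 - \frac{145616}{-104160 + 80789}\right)}{639} = \frac{308317856 \left(169 - \frac{145616}{-23371}\right)}{639} = \frac{308317856 \left(169 - - \frac{145616}{23371}\right)}{639} = \frac{308317856 \left(169 + \frac{145616}{23371}\right)}{639} = \frac{308317856}{639} \cdot \frac{4095315}{23371} = \frac{140295415604960}{1659341}$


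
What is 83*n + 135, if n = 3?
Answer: 384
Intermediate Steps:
83*n + 135 = 83*3 + 135 = 249 + 135 = 384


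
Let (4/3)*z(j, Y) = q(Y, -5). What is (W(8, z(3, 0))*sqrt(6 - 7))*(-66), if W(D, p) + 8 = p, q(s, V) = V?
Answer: 1551*I/2 ≈ 775.5*I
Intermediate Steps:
z(j, Y) = -15/4 (z(j, Y) = (3/4)*(-5) = -15/4)
W(D, p) = -8 + p
(W(8, z(3, 0))*sqrt(6 - 7))*(-66) = ((-8 - 15/4)*sqrt(6 - 7))*(-66) = -47*I/4*(-66) = 1551*I/2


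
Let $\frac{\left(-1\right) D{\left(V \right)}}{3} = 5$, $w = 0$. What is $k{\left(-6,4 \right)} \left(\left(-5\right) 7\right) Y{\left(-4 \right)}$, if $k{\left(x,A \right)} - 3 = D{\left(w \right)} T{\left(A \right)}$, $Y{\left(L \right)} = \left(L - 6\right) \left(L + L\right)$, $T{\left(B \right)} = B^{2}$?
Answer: $663600$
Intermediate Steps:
$Y{\left(L \right)} = 2 L \left(-6 + L\right)$ ($Y{\left(L \right)} = \left(-6 + L\right) 2 L = 2 L \left(-6 + L\right)$)
$D{\left(V \right)} = -15$ ($D{\left(V \right)} = \left(-3\right) 5 = -15$)
$k{\left(x,A \right)} = 3 - 15 A^{2}$
$k{\left(-6,4 \right)} \left(\left(-5\right) 7\right) Y{\left(-4 \right)} = \left(3 - 15 \cdot 4^{2}\right) \left(\left(-5\right) 7\right) 2 \left(-4\right) \left(-6 - 4\right) = \left(3 - 240\right) \left(-35\right) 2 \left(-4\right) \left(-10\right) = \left(3 - 240\right) \left(-35\right) 80 = \left(-237\right) \left(-35\right) 80 = 8295 \cdot 80 = 663600$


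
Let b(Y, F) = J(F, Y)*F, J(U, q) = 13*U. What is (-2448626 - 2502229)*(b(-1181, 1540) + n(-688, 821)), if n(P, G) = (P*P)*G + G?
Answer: -2076621499973475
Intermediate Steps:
b(Y, F) = 13*F² (b(Y, F) = (13*F)*F = 13*F²)
n(P, G) = G + G*P² (n(P, G) = P²*G + G = G*P² + G = G + G*P²)
(-2448626 - 2502229)*(b(-1181, 1540) + n(-688, 821)) = (-2448626 - 2502229)*(13*1540² + 821*(1 + (-688)²)) = -4950855*(13*2371600 + 821*(1 + 473344)) = -4950855*(30830800 + 821*473345) = -4950855*(30830800 + 388616245) = -4950855*419447045 = -2076621499973475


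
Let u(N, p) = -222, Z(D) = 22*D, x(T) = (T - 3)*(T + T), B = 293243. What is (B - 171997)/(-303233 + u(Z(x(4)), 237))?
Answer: -121246/303455 ≈ -0.39955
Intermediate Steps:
x(T) = 2*T*(-3 + T) (x(T) = (-3 + T)*(2*T) = 2*T*(-3 + T))
(B - 171997)/(-303233 + u(Z(x(4)), 237)) = (293243 - 171997)/(-303233 - 222) = 121246/(-303455) = 121246*(-1/303455) = -121246/303455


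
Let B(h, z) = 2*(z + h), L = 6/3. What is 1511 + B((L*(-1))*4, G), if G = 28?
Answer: 1551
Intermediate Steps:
L = 2 (L = 6*(⅓) = 2)
B(h, z) = 2*h + 2*z (B(h, z) = 2*(h + z) = 2*h + 2*z)
1511 + B((L*(-1))*4, G) = 1511 + (2*((2*(-1))*4) + 2*28) = 1511 + (2*(-2*4) + 56) = 1511 + (2*(-8) + 56) = 1511 + (-16 + 56) = 1511 + 40 = 1551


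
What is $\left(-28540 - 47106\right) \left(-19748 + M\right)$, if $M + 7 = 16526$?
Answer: $244260934$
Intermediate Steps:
$M = 16519$ ($M = -7 + 16526 = 16519$)
$\left(-28540 - 47106\right) \left(-19748 + M\right) = \left(-28540 - 47106\right) \left(-19748 + 16519\right) = \left(-75646\right) \left(-3229\right) = 244260934$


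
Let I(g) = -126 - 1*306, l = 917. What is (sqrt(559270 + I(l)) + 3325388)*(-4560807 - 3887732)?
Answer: -28094670208132 - 8448539*sqrt(558838) ≈ -2.8101e+13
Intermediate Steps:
I(g) = -432 (I(g) = -126 - 306 = -432)
(sqrt(559270 + I(l)) + 3325388)*(-4560807 - 3887732) = (sqrt(559270 - 432) + 3325388)*(-4560807 - 3887732) = (sqrt(558838) + 3325388)*(-8448539) = (3325388 + sqrt(558838))*(-8448539) = -28094670208132 - 8448539*sqrt(558838)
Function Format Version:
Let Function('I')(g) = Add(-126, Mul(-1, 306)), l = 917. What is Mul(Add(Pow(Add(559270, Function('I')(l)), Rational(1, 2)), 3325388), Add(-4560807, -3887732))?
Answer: Add(-28094670208132, Mul(-8448539, Pow(558838, Rational(1, 2)))) ≈ -2.8101e+13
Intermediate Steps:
Function('I')(g) = -432 (Function('I')(g) = Add(-126, -306) = -432)
Mul(Add(Pow(Add(559270, Function('I')(l)), Rational(1, 2)), 3325388), Add(-4560807, -3887732)) = Mul(Add(Pow(Add(559270, -432), Rational(1, 2)), 3325388), Add(-4560807, -3887732)) = Mul(Add(Pow(558838, Rational(1, 2)), 3325388), -8448539) = Mul(Add(3325388, Pow(558838, Rational(1, 2))), -8448539) = Add(-28094670208132, Mul(-8448539, Pow(558838, Rational(1, 2))))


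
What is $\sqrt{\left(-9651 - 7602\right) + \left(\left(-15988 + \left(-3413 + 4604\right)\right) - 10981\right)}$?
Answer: $i \sqrt{43031} \approx 207.44 i$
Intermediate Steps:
$\sqrt{\left(-9651 - 7602\right) + \left(\left(-15988 + \left(-3413 + 4604\right)\right) - 10981\right)} = \sqrt{\left(-9651 - 7602\right) + \left(\left(-15988 + 1191\right) - 10981\right)} = \sqrt{-17253 - 25778} = \sqrt{-43031} = i \sqrt{43031}$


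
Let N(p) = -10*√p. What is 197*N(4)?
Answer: -3940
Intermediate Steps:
197*N(4) = 197*(-10*√4) = 197*(-10*2) = 197*(-20) = -3940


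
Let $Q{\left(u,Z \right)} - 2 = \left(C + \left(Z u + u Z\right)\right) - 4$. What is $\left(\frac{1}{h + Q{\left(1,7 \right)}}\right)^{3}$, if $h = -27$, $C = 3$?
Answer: $- \frac{1}{1728} \approx -0.0005787$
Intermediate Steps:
$Q{\left(u,Z \right)} = 1 + 2 Z u$ ($Q{\left(u,Z \right)} = 2 - \left(1 - Z u - u Z\right) = 2 + \left(\left(3 + \left(Z u + Z u\right)\right) - 4\right) = 2 + \left(\left(3 + 2 Z u\right) - 4\right) = 2 + \left(-1 + 2 Z u\right) = 1 + 2 Z u$)
$\left(\frac{1}{h + Q{\left(1,7 \right)}}\right)^{3} = \left(\frac{1}{-27 + \left(1 + 2 \cdot 7 \cdot 1\right)}\right)^{3} = \left(\frac{1}{-27 + \left(1 + 14\right)}\right)^{3} = \left(\frac{1}{-27 + 15}\right)^{3} = \left(\frac{1}{-12}\right)^{3} = \left(- \frac{1}{12}\right)^{3} = - \frac{1}{1728}$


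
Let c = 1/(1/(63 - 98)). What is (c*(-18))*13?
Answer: 8190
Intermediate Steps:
c = -35 (c = 1/(1/(-35)) = 1/(-1/35) = -35)
(c*(-18))*13 = -35*(-18)*13 = 630*13 = 8190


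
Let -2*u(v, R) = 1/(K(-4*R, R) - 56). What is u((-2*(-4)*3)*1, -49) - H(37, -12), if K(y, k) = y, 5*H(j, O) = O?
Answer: 671/280 ≈ 2.3964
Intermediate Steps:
H(j, O) = O/5
u(v, R) = -1/(2*(-56 - 4*R)) (u(v, R) = -1/(2*(-4*R - 56)) = -1/(2*(-56 - 4*R)))
u((-2*(-4)*3)*1, -49) - H(37, -12) = 1/(8*(14 - 49)) - (-12)/5 = (1/8)/(-35) - 1*(-12/5) = (1/8)*(-1/35) + 12/5 = -1/280 + 12/5 = 671/280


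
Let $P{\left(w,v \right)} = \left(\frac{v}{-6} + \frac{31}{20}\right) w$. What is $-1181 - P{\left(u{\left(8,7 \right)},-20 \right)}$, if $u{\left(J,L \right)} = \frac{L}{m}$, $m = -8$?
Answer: $- \frac{564829}{480} \approx -1176.7$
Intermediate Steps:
$u{\left(J,L \right)} = - \frac{L}{8}$ ($u{\left(J,L \right)} = \frac{L}{-8} = L \left(- \frac{1}{8}\right) = - \frac{L}{8}$)
$P{\left(w,v \right)} = w \left(\frac{31}{20} - \frac{v}{6}\right)$ ($P{\left(w,v \right)} = \left(v \left(- \frac{1}{6}\right) + 31 \cdot \frac{1}{20}\right) w = \left(- \frac{v}{6} + \frac{31}{20}\right) w = \left(\frac{31}{20} - \frac{v}{6}\right) w = w \left(\frac{31}{20} - \frac{v}{6}\right)$)
$-1181 - P{\left(u{\left(8,7 \right)},-20 \right)} = -1181 - \frac{\left(- \frac{1}{8}\right) 7 \left(93 - -200\right)}{60} = -1181 - \frac{1}{60} \left(- \frac{7}{8}\right) \left(93 + 200\right) = -1181 - \frac{1}{60} \left(- \frac{7}{8}\right) 293 = -1181 - - \frac{2051}{480} = -1181 + \frac{2051}{480} = - \frac{564829}{480}$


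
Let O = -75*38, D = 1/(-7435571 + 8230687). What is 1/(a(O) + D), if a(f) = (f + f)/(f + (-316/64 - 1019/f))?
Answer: 51749666078068/103333340444423 ≈ 0.50080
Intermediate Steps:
D = 1/795116 ≈ 1.2577e-6
O = -2850
a(f) = 2*f/(-79/16 + f - 1019/f) (a(f) = (2*f)/(f + (-316*1/64 - 1019/f)) = (2*f)/(f + (-79/16 - 1019/f)) = (2*f)/(-79/16 + f - 1019/f) = 2*f/(-79/16 + f - 1019/f))
1/(a(O) + D) = 1/(32*(-2850)²/(-16304 - 79*(-2850) + 16*(-2850)²) + 1/795116) = 1/(32*8122500/(-16304 + 225150 + 16*8122500) + 1/795116) = 1/(32*8122500/(-16304 + 225150 + 129960000) + 1/795116) = 1/(32*8122500/130168846 + 1/795116) = 1/(32*8122500*(1/130168846) + 1/795116) = 1/(129960000/65084423 + 1/795116) = 1/(103333340444423/51749666078068) = 51749666078068/103333340444423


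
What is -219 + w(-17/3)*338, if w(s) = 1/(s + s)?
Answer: -4230/17 ≈ -248.82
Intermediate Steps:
w(s) = 1/(2*s)
-219 + w(-17/3)*338 = -219 + (1/(2*((-17/3))))*338 = -219 + (1/(2*((-17*1/3))))*338 = -219 + (1/(2*(-17/3)))*338 = -219 + ((1/2)*(-3/17))*338 = -219 - 3/34*338 = -219 - 507/17 = -4230/17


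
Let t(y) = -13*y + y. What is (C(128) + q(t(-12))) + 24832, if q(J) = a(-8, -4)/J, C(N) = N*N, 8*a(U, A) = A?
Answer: 11870207/288 ≈ 41216.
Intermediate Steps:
a(U, A) = A/8
t(y) = -12*y
C(N) = N²
q(J) = -1/(2*J) (q(J) = ((⅛)*(-4))/J = -1/(2*J))
(C(128) + q(t(-12))) + 24832 = (128² - 1/(2*((-12*(-12))))) + 24832 = (16384 - ½/144) + 24832 = (16384 - ½*1/144) + 24832 = (16384 - 1/288) + 24832 = 4718591/288 + 24832 = 11870207/288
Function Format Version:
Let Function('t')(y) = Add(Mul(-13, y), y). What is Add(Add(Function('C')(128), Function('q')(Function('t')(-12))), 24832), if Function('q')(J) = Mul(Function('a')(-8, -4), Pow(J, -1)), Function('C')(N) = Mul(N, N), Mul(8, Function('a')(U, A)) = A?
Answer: Rational(11870207, 288) ≈ 41216.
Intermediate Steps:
Function('a')(U, A) = Mul(Rational(1, 8), A)
Function('t')(y) = Mul(-12, y)
Function('C')(N) = Pow(N, 2)
Function('q')(J) = Mul(Rational(-1, 2), Pow(J, -1)) (Function('q')(J) = Mul(Mul(Rational(1, 8), -4), Pow(J, -1)) = Mul(Rational(-1, 2), Pow(J, -1)))
Add(Add(Function('C')(128), Function('q')(Function('t')(-12))), 24832) = Add(Add(Pow(128, 2), Mul(Rational(-1, 2), Pow(Mul(-12, -12), -1))), 24832) = Add(Add(16384, Mul(Rational(-1, 2), Pow(144, -1))), 24832) = Add(Add(16384, Mul(Rational(-1, 2), Rational(1, 144))), 24832) = Add(Add(16384, Rational(-1, 288)), 24832) = Add(Rational(4718591, 288), 24832) = Rational(11870207, 288)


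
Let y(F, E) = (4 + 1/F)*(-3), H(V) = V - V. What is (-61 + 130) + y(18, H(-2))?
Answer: 341/6 ≈ 56.833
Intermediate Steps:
H(V) = 0
y(F, E) = -12 - 3/F
(-61 + 130) + y(18, H(-2)) = (-61 + 130) + (-12 - 3/18) = 69 + (-12 - 3*1/18) = 69 + (-12 - ⅙) = 69 - 73/6 = 341/6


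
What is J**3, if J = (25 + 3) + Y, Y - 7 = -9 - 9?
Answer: 4913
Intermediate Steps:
Y = -11 (Y = 7 + (-9 - 9) = 7 - 18 = -11)
J = 17 (J = (25 + 3) - 11 = 28 - 11 = 17)
J**3 = 17**3 = 4913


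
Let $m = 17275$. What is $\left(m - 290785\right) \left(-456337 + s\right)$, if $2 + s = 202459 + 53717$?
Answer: $54746582130$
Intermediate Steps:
$s = 256174$ ($s = -2 + \left(202459 + 53717\right) = -2 + 256176 = 256174$)
$\left(m - 290785\right) \left(-456337 + s\right) = \left(17275 - 290785\right) \left(-456337 + 256174\right) = \left(-273510\right) \left(-200163\right) = 54746582130$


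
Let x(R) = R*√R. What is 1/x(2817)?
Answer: √313/2645163 ≈ 6.6884e-6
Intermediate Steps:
x(R) = R^(3/2)
1/x(2817) = 1/(2817^(3/2)) = 1/(8451*√313) = √313/2645163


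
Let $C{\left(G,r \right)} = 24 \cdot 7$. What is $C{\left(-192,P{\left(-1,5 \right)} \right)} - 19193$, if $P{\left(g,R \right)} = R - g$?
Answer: $-19025$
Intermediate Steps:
$C{\left(G,r \right)} = 168$
$C{\left(-192,P{\left(-1,5 \right)} \right)} - 19193 = 168 - 19193 = -19025$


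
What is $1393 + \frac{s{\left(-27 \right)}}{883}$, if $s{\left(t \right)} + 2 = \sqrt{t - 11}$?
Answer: $\frac{1230017}{883} + \frac{i \sqrt{38}}{883} \approx 1393.0 + 0.0069812 i$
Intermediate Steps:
$s{\left(t \right)} = -2 + \sqrt{-11 + t}$ ($s{\left(t \right)} = -2 + \sqrt{t - 11} = -2 + \sqrt{-11 + t}$)
$1393 + \frac{s{\left(-27 \right)}}{883} = 1393 + \frac{-2 + \sqrt{-11 - 27}}{883} = 1393 + \left(-2 + \sqrt{-38}\right) \frac{1}{883} = 1393 + \left(-2 + i \sqrt{38}\right) \frac{1}{883} = 1393 - \left(\frac{2}{883} - \frac{i \sqrt{38}}{883}\right) = \frac{1230017}{883} + \frac{i \sqrt{38}}{883}$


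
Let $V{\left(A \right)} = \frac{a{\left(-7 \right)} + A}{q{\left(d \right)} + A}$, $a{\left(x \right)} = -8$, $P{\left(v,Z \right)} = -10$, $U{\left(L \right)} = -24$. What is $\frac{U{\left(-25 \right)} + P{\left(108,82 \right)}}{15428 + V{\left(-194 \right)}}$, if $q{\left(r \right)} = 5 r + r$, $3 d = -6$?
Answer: $- \frac{3502}{1589185} \approx -0.0022036$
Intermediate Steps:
$d = -2$ ($d = \frac{1}{3} \left(-6\right) = -2$)
$q{\left(r \right)} = 6 r$
$V{\left(A \right)} = \frac{-8 + A}{-12 + A}$ ($V{\left(A \right)} = \frac{-8 + A}{6 \left(-2\right) + A} = \frac{-8 + A}{-12 + A}$)
$\frac{U{\left(-25 \right)} + P{\left(108,82 \right)}}{15428 + V{\left(-194 \right)}} = \frac{-24 - 10}{15428 + \frac{-8 - 194}{-12 - 194}} = - \frac{34}{15428 + \frac{1}{-206} \left(-202\right)} = - \frac{34}{15428 - - \frac{101}{103}} = - \frac{34}{15428 + \frac{101}{103}} = - \frac{34}{\frac{1589185}{103}} = \left(-34\right) \frac{103}{1589185} = - \frac{3502}{1589185}$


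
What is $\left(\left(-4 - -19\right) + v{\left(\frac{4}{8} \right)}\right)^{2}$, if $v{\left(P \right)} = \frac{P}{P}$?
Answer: $256$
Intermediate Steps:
$v{\left(P \right)} = 1$
$\left(\left(-4 - -19\right) + v{\left(\frac{4}{8} \right)}\right)^{2} = \left(\left(-4 - -19\right) + 1\right)^{2} = \left(\left(-4 + 19\right) + 1\right)^{2} = \left(15 + 1\right)^{2} = 16^{2} = 256$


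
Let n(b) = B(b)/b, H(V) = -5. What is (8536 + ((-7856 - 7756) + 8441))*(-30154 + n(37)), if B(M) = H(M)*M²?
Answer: -41412735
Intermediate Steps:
B(M) = -5*M²
n(b) = -5*b (n(b) = (-5*b²)/b = -5*b)
(8536 + ((-7856 - 7756) + 8441))*(-30154 + n(37)) = (8536 + ((-7856 - 7756) + 8441))*(-30154 - 5*37) = (8536 + (-15612 + 8441))*(-30154 - 185) = (8536 - 7171)*(-30339) = 1365*(-30339) = -41412735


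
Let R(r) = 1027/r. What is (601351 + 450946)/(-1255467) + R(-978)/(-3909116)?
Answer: -78883365239597/94113632983416 ≈ -0.83817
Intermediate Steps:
(601351 + 450946)/(-1255467) + R(-978)/(-3909116) = (601351 + 450946)/(-1255467) + (1027/(-978))/(-3909116) = 1052297*(-1/1255467) + (1027*(-1/978))*(-1/3909116) = -1052297/1255467 - 1027/978*(-1/3909116) = -1052297/1255467 + 1027/3823115448 = -78883365239597/94113632983416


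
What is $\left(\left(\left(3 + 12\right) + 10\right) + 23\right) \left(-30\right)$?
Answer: $-1440$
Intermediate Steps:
$\left(\left(\left(3 + 12\right) + 10\right) + 23\right) \left(-30\right) = \left(\left(15 + 10\right) + 23\right) \left(-30\right) = \left(25 + 23\right) \left(-30\right) = 48 \left(-30\right) = -1440$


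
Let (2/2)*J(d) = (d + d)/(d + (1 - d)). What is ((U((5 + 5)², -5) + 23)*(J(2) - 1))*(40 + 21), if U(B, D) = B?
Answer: 22509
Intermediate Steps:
J(d) = 2*d (J(d) = (d + d)/(d + (1 - d)) = (2*d)/1 = (2*d)*1 = 2*d)
((U((5 + 5)², -5) + 23)*(J(2) - 1))*(40 + 21) = (((5 + 5)² + 23)*(2*2 - 1))*(40 + 21) = ((10² + 23)*(4 - 1))*61 = ((100 + 23)*3)*61 = (123*3)*61 = 369*61 = 22509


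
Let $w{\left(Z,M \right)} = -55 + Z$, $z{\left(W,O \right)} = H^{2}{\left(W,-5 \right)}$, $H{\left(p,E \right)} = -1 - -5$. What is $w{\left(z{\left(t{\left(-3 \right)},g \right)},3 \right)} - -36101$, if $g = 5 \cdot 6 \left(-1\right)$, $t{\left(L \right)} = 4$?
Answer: $36062$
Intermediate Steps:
$g = -30$ ($g = 30 \left(-1\right) = -30$)
$H{\left(p,E \right)} = 4$ ($H{\left(p,E \right)} = -1 + 5 = 4$)
$z{\left(W,O \right)} = 16$ ($z{\left(W,O \right)} = 4^{2} = 16$)
$w{\left(z{\left(t{\left(-3 \right)},g \right)},3 \right)} - -36101 = \left(-55 + 16\right) - -36101 = -39 + 36101 = 36062$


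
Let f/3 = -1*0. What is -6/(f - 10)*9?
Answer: 27/5 ≈ 5.4000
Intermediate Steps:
f = 0 (f = 3*(-1*0) = 3*0 = 0)
-6/(f - 10)*9 = -6/(0 - 10)*9 = -6/(-10)*9 = -6*(-⅒)*9 = (⅗)*9 = 27/5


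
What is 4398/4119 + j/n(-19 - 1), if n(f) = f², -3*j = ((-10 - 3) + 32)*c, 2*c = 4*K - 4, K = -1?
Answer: 465887/411900 ≈ 1.1311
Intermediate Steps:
c = -4 (c = (4*(-1) - 4)/2 = (-4 - 4)/2 = (½)*(-8) = -4)
j = 76/3 (j = -((-10 - 3) + 32)*(-4)/3 = -(-13 + 32)*(-4)/3 = -19*(-4)/3 = -⅓*(-76) = 76/3 ≈ 25.333)
4398/4119 + j/n(-19 - 1) = 4398/4119 + 76/(3*((-19 - 1)²)) = 4398*(1/4119) + 76/(3*((-20)²)) = 1466/1373 + (76/3)/400 = 1466/1373 + (76/3)*(1/400) = 1466/1373 + 19/300 = 465887/411900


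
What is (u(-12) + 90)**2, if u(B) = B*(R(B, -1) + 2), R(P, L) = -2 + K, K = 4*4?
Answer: 10404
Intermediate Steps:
K = 16
R(P, L) = 14 (R(P, L) = -2 + 16 = 14)
u(B) = 16*B (u(B) = B*(14 + 2) = B*16 = 16*B)
(u(-12) + 90)**2 = (16*(-12) + 90)**2 = (-192 + 90)**2 = (-102)**2 = 10404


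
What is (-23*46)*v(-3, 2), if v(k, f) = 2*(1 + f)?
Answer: -6348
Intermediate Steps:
v(k, f) = 2 + 2*f
(-23*46)*v(-3, 2) = (-23*46)*(2 + 2*2) = -1058*(2 + 4) = -1058*6 = -6348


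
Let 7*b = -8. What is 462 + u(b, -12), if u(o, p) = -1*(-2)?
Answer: 464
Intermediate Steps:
b = -8/7 (b = (⅐)*(-8) = -8/7 ≈ -1.1429)
u(o, p) = 2
462 + u(b, -12) = 462 + 2 = 464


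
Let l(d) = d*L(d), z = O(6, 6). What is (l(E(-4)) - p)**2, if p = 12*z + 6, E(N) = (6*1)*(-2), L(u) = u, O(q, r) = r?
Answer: 4356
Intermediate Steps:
z = 6
E(N) = -12 (E(N) = 6*(-2) = -12)
p = 78 (p = 12*6 + 6 = 72 + 6 = 78)
l(d) = d**2 (l(d) = d*d = d**2)
(l(E(-4)) - p)**2 = ((-12)**2 - 1*78)**2 = (144 - 78)**2 = 66**2 = 4356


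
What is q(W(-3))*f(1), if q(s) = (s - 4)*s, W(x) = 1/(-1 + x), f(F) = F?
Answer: 17/16 ≈ 1.0625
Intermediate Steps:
q(s) = s*(-4 + s) (q(s) = (-4 + s)*s = s*(-4 + s))
q(W(-3))*f(1) = ((-4 + 1/(-1 - 3))/(-1 - 3))*1 = ((-4 + 1/(-4))/(-4))*1 = -(-4 - ¼)/4*1 = -¼*(-17/4)*1 = (17/16)*1 = 17/16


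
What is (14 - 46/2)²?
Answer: 81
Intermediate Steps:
(14 - 46/2)² = (14 - 46*½)² = (14 - 23)² = (-9)² = 81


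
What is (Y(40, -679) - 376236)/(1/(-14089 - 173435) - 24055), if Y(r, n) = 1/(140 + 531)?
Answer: 47341250467020/3026807069891 ≈ 15.641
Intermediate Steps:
Y(r, n) = 1/671
(Y(40, -679) - 376236)/(1/(-14089 - 173435) - 24055) = (1/671 - 376236)/(1/(-14089 - 173435) - 24055) = -252454355/(671*(1/(-187524) - 24055)) = -252454355/(671*(-1/187524 - 24055)) = -252454355/(671*(-4510889821/187524)) = -252454355/671*(-187524/4510889821) = 47341250467020/3026807069891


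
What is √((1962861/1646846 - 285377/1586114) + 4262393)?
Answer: √1817642153173796733008627488786/653021374111 ≈ 2064.6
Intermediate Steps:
√((1962861/1646846 - 285377/1586114) + 4262393) = √(660837335303/653021374111 + 4262393) = √(2783434394698442926/653021374111) = √1817642153173796733008627488786/653021374111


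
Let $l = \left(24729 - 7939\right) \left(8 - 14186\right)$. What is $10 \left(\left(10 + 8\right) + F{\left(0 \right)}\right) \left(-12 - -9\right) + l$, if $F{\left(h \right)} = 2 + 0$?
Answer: $-238049220$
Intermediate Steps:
$F{\left(h \right)} = 2$
$l = -238048620$ ($l = 16790 \left(-14178\right) = -238048620$)
$10 \left(\left(10 + 8\right) + F{\left(0 \right)}\right) \left(-12 - -9\right) + l = 10 \left(\left(10 + 8\right) + 2\right) \left(-12 - -9\right) - 238048620 = 10 \left(18 + 2\right) \left(-12 + 9\right) - 238048620 = 10 \cdot 20 \left(-3\right) - 238048620 = 200 \left(-3\right) - 238048620 = -600 - 238048620 = -238049220$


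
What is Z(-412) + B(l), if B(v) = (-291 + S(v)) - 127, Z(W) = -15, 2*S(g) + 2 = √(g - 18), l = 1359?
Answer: -434 + 3*√149/2 ≈ -415.69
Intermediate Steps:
S(g) = -1 + √(-18 + g)/2 (S(g) = -1 + √(g - 18)/2 = -1 + √(-18 + g)/2)
B(v) = -419 + √(-18 + v)/2 (B(v) = (-291 + (-1 + √(-18 + v)/2)) - 127 = (-292 + √(-18 + v)/2) - 127 = -419 + √(-18 + v)/2)
Z(-412) + B(l) = -15 + (-419 + √(-18 + 1359)/2) = -15 + (-419 + √1341/2) = -15 + (-419 + (3*√149)/2) = -15 + (-419 + 3*√149/2) = -434 + 3*√149/2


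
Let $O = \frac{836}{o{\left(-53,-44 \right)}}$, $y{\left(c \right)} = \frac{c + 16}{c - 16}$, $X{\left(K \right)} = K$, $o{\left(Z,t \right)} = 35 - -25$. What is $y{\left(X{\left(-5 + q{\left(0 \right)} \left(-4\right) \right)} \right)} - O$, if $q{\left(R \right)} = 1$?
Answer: $- \frac{1066}{75} \approx -14.213$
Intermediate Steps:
$o{\left(Z,t \right)} = 60$ ($o{\left(Z,t \right)} = 35 + 25 = 60$)
$y{\left(c \right)} = \frac{16 + c}{-16 + c}$
$O = \frac{209}{15}$ ($O = \frac{836}{60} = 836 \cdot \frac{1}{60} = \frac{209}{15} \approx 13.933$)
$y{\left(X{\left(-5 + q{\left(0 \right)} \left(-4\right) \right)} \right)} - O = \frac{16 + \left(-5 + 1 \left(-4\right)\right)}{-16 + \left(-5 + 1 \left(-4\right)\right)} - \frac{209}{15} = \frac{16 - 9}{-16 - 9} - \frac{209}{15} = \frac{1}{-25} \cdot 7 - \frac{209}{15} = \left(- \frac{1}{25}\right) 7 - \frac{209}{15} = - \frac{7}{25} - \frac{209}{15} = - \frac{1066}{75}$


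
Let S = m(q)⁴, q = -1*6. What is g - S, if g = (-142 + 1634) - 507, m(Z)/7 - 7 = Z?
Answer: -1416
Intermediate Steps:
q = -6
m(Z) = 49 + 7*Z
S = 2401 (S = (49 + 7*(-6))⁴ = (49 - 42)⁴ = 7⁴ = 2401)
g = 985 (g = 1492 - 507 = 985)
g - S = 985 - 1*2401 = 985 - 2401 = -1416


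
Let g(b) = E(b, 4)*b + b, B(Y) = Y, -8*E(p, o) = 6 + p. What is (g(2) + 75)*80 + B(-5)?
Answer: 5995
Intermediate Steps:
E(p, o) = -¾ - p/8 (E(p, o) = -(6 + p)/8 = -¾ - p/8)
g(b) = b + b*(-¾ - b/8) (g(b) = (-¾ - b/8)*b + b = b*(-¾ - b/8) + b = b + b*(-¾ - b/8))
(g(2) + 75)*80 + B(-5) = ((⅛)*2*(2 - 1*2) + 75)*80 - 5 = ((⅛)*2*(2 - 2) + 75)*80 - 5 = ((⅛)*2*0 + 75)*80 - 5 = (0 + 75)*80 - 5 = 75*80 - 5 = 6000 - 5 = 5995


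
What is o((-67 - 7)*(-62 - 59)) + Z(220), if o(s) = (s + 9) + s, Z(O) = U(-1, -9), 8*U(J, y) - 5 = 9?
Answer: 71675/4 ≈ 17919.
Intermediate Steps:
U(J, y) = 7/4 (U(J, y) = 5/8 + (⅛)*9 = 5/8 + 9/8 = 7/4)
Z(O) = 7/4
o(s) = 9 + 2*s (o(s) = (9 + s) + s = 9 + 2*s)
o((-67 - 7)*(-62 - 59)) + Z(220) = (9 + 2*((-67 - 7)*(-62 - 59))) + 7/4 = (9 + 2*(-74*(-121))) + 7/4 = (9 + 2*8954) + 7/4 = (9 + 17908) + 7/4 = 17917 + 7/4 = 71675/4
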